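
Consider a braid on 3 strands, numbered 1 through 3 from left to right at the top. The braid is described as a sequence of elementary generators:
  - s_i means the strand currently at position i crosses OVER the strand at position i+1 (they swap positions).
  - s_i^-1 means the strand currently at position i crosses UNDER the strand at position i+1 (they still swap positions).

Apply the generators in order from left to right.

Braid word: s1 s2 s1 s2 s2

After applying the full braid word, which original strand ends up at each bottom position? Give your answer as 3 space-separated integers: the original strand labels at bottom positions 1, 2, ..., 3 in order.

Gen 1 (s1): strand 1 crosses over strand 2. Perm now: [2 1 3]
Gen 2 (s2): strand 1 crosses over strand 3. Perm now: [2 3 1]
Gen 3 (s1): strand 2 crosses over strand 3. Perm now: [3 2 1]
Gen 4 (s2): strand 2 crosses over strand 1. Perm now: [3 1 2]
Gen 5 (s2): strand 1 crosses over strand 2. Perm now: [3 2 1]

Answer: 3 2 1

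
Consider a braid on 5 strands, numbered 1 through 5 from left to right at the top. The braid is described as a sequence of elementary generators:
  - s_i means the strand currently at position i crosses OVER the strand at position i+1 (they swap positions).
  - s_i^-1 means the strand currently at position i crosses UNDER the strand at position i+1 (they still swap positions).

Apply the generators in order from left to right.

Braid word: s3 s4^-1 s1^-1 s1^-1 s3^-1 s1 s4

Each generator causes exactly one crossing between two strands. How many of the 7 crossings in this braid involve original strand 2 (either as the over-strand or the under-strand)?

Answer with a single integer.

Answer: 3

Derivation:
Gen 1: crossing 3x4. Involves strand 2? no. Count so far: 0
Gen 2: crossing 3x5. Involves strand 2? no. Count so far: 0
Gen 3: crossing 1x2. Involves strand 2? yes. Count so far: 1
Gen 4: crossing 2x1. Involves strand 2? yes. Count so far: 2
Gen 5: crossing 4x5. Involves strand 2? no. Count so far: 2
Gen 6: crossing 1x2. Involves strand 2? yes. Count so far: 3
Gen 7: crossing 4x3. Involves strand 2? no. Count so far: 3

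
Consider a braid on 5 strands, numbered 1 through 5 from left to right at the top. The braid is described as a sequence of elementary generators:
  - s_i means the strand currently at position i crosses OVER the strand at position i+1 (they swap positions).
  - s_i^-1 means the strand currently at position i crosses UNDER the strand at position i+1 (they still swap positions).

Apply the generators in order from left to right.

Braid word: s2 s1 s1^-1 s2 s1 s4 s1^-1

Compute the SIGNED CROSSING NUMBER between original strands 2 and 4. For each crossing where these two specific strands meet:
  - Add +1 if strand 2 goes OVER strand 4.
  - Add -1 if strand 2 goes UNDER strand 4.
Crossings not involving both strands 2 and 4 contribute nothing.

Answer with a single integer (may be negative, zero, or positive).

Answer: 0

Derivation:
Gen 1: crossing 2x3. Both 2&4? no. Sum: 0
Gen 2: crossing 1x3. Both 2&4? no. Sum: 0
Gen 3: crossing 3x1. Both 2&4? no. Sum: 0
Gen 4: crossing 3x2. Both 2&4? no. Sum: 0
Gen 5: crossing 1x2. Both 2&4? no. Sum: 0
Gen 6: crossing 4x5. Both 2&4? no. Sum: 0
Gen 7: crossing 2x1. Both 2&4? no. Sum: 0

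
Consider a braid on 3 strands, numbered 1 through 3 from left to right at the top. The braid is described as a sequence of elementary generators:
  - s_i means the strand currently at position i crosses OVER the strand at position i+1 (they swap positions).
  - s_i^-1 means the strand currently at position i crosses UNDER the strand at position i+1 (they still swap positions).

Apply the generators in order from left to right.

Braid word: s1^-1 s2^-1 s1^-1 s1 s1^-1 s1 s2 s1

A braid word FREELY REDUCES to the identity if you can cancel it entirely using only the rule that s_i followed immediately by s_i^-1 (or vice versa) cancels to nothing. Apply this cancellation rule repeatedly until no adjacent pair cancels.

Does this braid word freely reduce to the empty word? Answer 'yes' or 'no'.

Gen 1 (s1^-1): push. Stack: [s1^-1]
Gen 2 (s2^-1): push. Stack: [s1^-1 s2^-1]
Gen 3 (s1^-1): push. Stack: [s1^-1 s2^-1 s1^-1]
Gen 4 (s1): cancels prior s1^-1. Stack: [s1^-1 s2^-1]
Gen 5 (s1^-1): push. Stack: [s1^-1 s2^-1 s1^-1]
Gen 6 (s1): cancels prior s1^-1. Stack: [s1^-1 s2^-1]
Gen 7 (s2): cancels prior s2^-1. Stack: [s1^-1]
Gen 8 (s1): cancels prior s1^-1. Stack: []
Reduced word: (empty)

Answer: yes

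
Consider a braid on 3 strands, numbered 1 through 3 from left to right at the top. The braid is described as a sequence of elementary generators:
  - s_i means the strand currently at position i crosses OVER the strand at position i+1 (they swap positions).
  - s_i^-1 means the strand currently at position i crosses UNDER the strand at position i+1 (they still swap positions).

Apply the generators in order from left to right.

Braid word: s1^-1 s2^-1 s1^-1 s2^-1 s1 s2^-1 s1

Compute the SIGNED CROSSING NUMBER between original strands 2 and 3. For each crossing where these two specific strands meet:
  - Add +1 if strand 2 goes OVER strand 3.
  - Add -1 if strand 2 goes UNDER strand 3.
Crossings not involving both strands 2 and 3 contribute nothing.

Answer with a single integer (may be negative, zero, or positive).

Gen 1: crossing 1x2. Both 2&3? no. Sum: 0
Gen 2: crossing 1x3. Both 2&3? no. Sum: 0
Gen 3: 2 under 3. Both 2&3? yes. Contrib: -1. Sum: -1
Gen 4: crossing 2x1. Both 2&3? no. Sum: -1
Gen 5: crossing 3x1. Both 2&3? no. Sum: -1
Gen 6: 3 under 2. Both 2&3? yes. Contrib: +1. Sum: 0
Gen 7: crossing 1x2. Both 2&3? no. Sum: 0

Answer: 0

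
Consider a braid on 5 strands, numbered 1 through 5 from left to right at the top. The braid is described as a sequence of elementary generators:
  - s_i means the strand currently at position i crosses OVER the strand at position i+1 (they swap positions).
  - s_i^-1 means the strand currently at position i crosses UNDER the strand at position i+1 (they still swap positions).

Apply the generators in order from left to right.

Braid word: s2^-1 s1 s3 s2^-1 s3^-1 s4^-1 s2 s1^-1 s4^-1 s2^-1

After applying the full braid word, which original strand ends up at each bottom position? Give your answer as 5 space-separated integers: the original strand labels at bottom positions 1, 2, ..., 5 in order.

Answer: 2 4 3 1 5

Derivation:
Gen 1 (s2^-1): strand 2 crosses under strand 3. Perm now: [1 3 2 4 5]
Gen 2 (s1): strand 1 crosses over strand 3. Perm now: [3 1 2 4 5]
Gen 3 (s3): strand 2 crosses over strand 4. Perm now: [3 1 4 2 5]
Gen 4 (s2^-1): strand 1 crosses under strand 4. Perm now: [3 4 1 2 5]
Gen 5 (s3^-1): strand 1 crosses under strand 2. Perm now: [3 4 2 1 5]
Gen 6 (s4^-1): strand 1 crosses under strand 5. Perm now: [3 4 2 5 1]
Gen 7 (s2): strand 4 crosses over strand 2. Perm now: [3 2 4 5 1]
Gen 8 (s1^-1): strand 3 crosses under strand 2. Perm now: [2 3 4 5 1]
Gen 9 (s4^-1): strand 5 crosses under strand 1. Perm now: [2 3 4 1 5]
Gen 10 (s2^-1): strand 3 crosses under strand 4. Perm now: [2 4 3 1 5]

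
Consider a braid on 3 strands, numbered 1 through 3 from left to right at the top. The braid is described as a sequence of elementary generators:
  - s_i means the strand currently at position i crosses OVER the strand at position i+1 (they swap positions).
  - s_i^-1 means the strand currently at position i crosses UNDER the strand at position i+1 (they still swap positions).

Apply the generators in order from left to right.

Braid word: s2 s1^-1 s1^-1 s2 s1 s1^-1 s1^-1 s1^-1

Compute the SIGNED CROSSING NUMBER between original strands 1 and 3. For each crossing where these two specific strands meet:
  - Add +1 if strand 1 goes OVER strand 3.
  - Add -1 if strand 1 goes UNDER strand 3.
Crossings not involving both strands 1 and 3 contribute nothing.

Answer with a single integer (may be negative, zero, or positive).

Gen 1: crossing 2x3. Both 1&3? no. Sum: 0
Gen 2: 1 under 3. Both 1&3? yes. Contrib: -1. Sum: -1
Gen 3: 3 under 1. Both 1&3? yes. Contrib: +1. Sum: 0
Gen 4: crossing 3x2. Both 1&3? no. Sum: 0
Gen 5: crossing 1x2. Both 1&3? no. Sum: 0
Gen 6: crossing 2x1. Both 1&3? no. Sum: 0
Gen 7: crossing 1x2. Both 1&3? no. Sum: 0
Gen 8: crossing 2x1. Both 1&3? no. Sum: 0

Answer: 0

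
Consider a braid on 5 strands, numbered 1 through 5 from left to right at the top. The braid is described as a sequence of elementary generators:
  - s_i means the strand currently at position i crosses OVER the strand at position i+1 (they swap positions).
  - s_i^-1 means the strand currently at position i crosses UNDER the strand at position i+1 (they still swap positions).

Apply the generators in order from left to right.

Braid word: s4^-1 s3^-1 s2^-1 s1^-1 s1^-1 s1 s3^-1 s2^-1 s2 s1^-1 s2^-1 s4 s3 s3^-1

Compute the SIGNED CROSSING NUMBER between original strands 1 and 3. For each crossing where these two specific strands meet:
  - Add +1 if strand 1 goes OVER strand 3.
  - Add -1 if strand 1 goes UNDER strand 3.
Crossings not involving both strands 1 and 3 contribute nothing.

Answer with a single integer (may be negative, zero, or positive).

Answer: -2

Derivation:
Gen 1: crossing 4x5. Both 1&3? no. Sum: 0
Gen 2: crossing 3x5. Both 1&3? no. Sum: 0
Gen 3: crossing 2x5. Both 1&3? no. Sum: 0
Gen 4: crossing 1x5. Both 1&3? no. Sum: 0
Gen 5: crossing 5x1. Both 1&3? no. Sum: 0
Gen 6: crossing 1x5. Both 1&3? no. Sum: 0
Gen 7: crossing 2x3. Both 1&3? no. Sum: 0
Gen 8: 1 under 3. Both 1&3? yes. Contrib: -1. Sum: -1
Gen 9: 3 over 1. Both 1&3? yes. Contrib: -1. Sum: -2
Gen 10: crossing 5x1. Both 1&3? no. Sum: -2
Gen 11: crossing 5x3. Both 1&3? no. Sum: -2
Gen 12: crossing 2x4. Both 1&3? no. Sum: -2
Gen 13: crossing 5x4. Both 1&3? no. Sum: -2
Gen 14: crossing 4x5. Both 1&3? no. Sum: -2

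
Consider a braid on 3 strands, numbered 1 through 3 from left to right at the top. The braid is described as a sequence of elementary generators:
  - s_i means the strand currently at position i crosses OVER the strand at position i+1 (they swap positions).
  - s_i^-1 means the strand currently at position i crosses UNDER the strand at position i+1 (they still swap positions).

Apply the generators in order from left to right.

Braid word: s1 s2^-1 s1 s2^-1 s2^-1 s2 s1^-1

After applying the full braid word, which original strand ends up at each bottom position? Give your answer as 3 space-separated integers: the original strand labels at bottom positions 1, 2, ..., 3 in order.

Gen 1 (s1): strand 1 crosses over strand 2. Perm now: [2 1 3]
Gen 2 (s2^-1): strand 1 crosses under strand 3. Perm now: [2 3 1]
Gen 3 (s1): strand 2 crosses over strand 3. Perm now: [3 2 1]
Gen 4 (s2^-1): strand 2 crosses under strand 1. Perm now: [3 1 2]
Gen 5 (s2^-1): strand 1 crosses under strand 2. Perm now: [3 2 1]
Gen 6 (s2): strand 2 crosses over strand 1. Perm now: [3 1 2]
Gen 7 (s1^-1): strand 3 crosses under strand 1. Perm now: [1 3 2]

Answer: 1 3 2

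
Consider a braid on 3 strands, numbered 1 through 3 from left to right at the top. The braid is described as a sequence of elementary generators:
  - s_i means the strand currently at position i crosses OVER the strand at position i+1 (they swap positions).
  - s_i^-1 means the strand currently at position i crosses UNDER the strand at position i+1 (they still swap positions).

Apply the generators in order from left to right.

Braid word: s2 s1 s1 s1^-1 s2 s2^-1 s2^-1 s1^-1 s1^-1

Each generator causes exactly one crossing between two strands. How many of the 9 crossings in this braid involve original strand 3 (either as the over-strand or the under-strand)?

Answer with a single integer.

Gen 1: crossing 2x3. Involves strand 3? yes. Count so far: 1
Gen 2: crossing 1x3. Involves strand 3? yes. Count so far: 2
Gen 3: crossing 3x1. Involves strand 3? yes. Count so far: 3
Gen 4: crossing 1x3. Involves strand 3? yes. Count so far: 4
Gen 5: crossing 1x2. Involves strand 3? no. Count so far: 4
Gen 6: crossing 2x1. Involves strand 3? no. Count so far: 4
Gen 7: crossing 1x2. Involves strand 3? no. Count so far: 4
Gen 8: crossing 3x2. Involves strand 3? yes. Count so far: 5
Gen 9: crossing 2x3. Involves strand 3? yes. Count so far: 6

Answer: 6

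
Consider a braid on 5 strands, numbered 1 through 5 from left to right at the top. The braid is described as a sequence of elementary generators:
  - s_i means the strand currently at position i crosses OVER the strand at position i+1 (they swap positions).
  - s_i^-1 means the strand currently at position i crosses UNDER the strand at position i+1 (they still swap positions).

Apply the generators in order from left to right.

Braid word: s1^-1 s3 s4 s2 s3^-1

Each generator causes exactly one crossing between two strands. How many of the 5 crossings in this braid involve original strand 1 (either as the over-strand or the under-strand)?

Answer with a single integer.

Gen 1: crossing 1x2. Involves strand 1? yes. Count so far: 1
Gen 2: crossing 3x4. Involves strand 1? no. Count so far: 1
Gen 3: crossing 3x5. Involves strand 1? no. Count so far: 1
Gen 4: crossing 1x4. Involves strand 1? yes. Count so far: 2
Gen 5: crossing 1x5. Involves strand 1? yes. Count so far: 3

Answer: 3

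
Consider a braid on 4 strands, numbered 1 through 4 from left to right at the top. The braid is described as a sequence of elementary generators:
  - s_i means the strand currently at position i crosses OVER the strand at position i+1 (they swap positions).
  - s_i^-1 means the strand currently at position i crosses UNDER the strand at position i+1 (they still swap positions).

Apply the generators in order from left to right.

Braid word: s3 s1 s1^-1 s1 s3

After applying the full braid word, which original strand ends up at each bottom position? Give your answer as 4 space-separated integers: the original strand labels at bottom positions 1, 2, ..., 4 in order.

Answer: 2 1 3 4

Derivation:
Gen 1 (s3): strand 3 crosses over strand 4. Perm now: [1 2 4 3]
Gen 2 (s1): strand 1 crosses over strand 2. Perm now: [2 1 4 3]
Gen 3 (s1^-1): strand 2 crosses under strand 1. Perm now: [1 2 4 3]
Gen 4 (s1): strand 1 crosses over strand 2. Perm now: [2 1 4 3]
Gen 5 (s3): strand 4 crosses over strand 3. Perm now: [2 1 3 4]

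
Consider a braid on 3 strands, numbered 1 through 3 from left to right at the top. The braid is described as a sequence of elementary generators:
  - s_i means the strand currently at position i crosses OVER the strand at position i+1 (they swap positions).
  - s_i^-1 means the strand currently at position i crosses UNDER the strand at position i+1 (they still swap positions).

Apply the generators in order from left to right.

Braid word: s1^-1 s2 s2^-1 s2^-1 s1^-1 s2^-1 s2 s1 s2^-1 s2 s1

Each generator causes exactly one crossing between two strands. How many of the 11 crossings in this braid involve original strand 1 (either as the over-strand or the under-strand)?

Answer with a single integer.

Gen 1: crossing 1x2. Involves strand 1? yes. Count so far: 1
Gen 2: crossing 1x3. Involves strand 1? yes. Count so far: 2
Gen 3: crossing 3x1. Involves strand 1? yes. Count so far: 3
Gen 4: crossing 1x3. Involves strand 1? yes. Count so far: 4
Gen 5: crossing 2x3. Involves strand 1? no. Count so far: 4
Gen 6: crossing 2x1. Involves strand 1? yes. Count so far: 5
Gen 7: crossing 1x2. Involves strand 1? yes. Count so far: 6
Gen 8: crossing 3x2. Involves strand 1? no. Count so far: 6
Gen 9: crossing 3x1. Involves strand 1? yes. Count so far: 7
Gen 10: crossing 1x3. Involves strand 1? yes. Count so far: 8
Gen 11: crossing 2x3. Involves strand 1? no. Count so far: 8

Answer: 8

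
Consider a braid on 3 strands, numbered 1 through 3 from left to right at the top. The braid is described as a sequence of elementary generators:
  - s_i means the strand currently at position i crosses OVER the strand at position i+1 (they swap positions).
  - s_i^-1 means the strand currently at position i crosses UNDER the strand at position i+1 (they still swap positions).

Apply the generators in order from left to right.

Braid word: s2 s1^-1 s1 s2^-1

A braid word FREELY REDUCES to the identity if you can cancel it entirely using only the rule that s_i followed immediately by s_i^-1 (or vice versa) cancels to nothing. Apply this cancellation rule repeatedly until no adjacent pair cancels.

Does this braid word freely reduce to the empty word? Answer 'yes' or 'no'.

Gen 1 (s2): push. Stack: [s2]
Gen 2 (s1^-1): push. Stack: [s2 s1^-1]
Gen 3 (s1): cancels prior s1^-1. Stack: [s2]
Gen 4 (s2^-1): cancels prior s2. Stack: []
Reduced word: (empty)

Answer: yes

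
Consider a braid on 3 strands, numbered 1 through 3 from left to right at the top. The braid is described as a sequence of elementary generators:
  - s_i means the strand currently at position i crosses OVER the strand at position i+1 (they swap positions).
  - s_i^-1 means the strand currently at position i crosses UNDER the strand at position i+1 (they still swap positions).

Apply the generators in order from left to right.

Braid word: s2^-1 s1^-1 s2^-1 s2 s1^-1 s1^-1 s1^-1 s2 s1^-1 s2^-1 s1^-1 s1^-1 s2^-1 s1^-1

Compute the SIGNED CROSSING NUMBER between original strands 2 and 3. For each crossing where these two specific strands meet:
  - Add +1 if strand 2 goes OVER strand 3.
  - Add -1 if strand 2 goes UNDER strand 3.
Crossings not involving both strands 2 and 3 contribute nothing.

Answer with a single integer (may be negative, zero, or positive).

Gen 1: 2 under 3. Both 2&3? yes. Contrib: -1. Sum: -1
Gen 2: crossing 1x3. Both 2&3? no. Sum: -1
Gen 3: crossing 1x2. Both 2&3? no. Sum: -1
Gen 4: crossing 2x1. Both 2&3? no. Sum: -1
Gen 5: crossing 3x1. Both 2&3? no. Sum: -1
Gen 6: crossing 1x3. Both 2&3? no. Sum: -1
Gen 7: crossing 3x1. Both 2&3? no. Sum: -1
Gen 8: 3 over 2. Both 2&3? yes. Contrib: -1. Sum: -2
Gen 9: crossing 1x2. Both 2&3? no. Sum: -2
Gen 10: crossing 1x3. Both 2&3? no. Sum: -2
Gen 11: 2 under 3. Both 2&3? yes. Contrib: -1. Sum: -3
Gen 12: 3 under 2. Both 2&3? yes. Contrib: +1. Sum: -2
Gen 13: crossing 3x1. Both 2&3? no. Sum: -2
Gen 14: crossing 2x1. Both 2&3? no. Sum: -2

Answer: -2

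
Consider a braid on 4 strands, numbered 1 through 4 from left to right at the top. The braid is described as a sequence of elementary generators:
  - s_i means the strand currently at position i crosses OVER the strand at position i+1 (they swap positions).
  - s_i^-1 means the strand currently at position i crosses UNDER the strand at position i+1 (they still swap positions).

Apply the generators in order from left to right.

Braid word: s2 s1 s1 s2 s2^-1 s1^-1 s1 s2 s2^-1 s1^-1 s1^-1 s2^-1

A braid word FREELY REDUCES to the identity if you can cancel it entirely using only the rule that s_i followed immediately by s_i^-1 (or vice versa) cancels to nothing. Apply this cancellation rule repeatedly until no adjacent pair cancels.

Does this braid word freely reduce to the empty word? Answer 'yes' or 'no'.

Gen 1 (s2): push. Stack: [s2]
Gen 2 (s1): push. Stack: [s2 s1]
Gen 3 (s1): push. Stack: [s2 s1 s1]
Gen 4 (s2): push. Stack: [s2 s1 s1 s2]
Gen 5 (s2^-1): cancels prior s2. Stack: [s2 s1 s1]
Gen 6 (s1^-1): cancels prior s1. Stack: [s2 s1]
Gen 7 (s1): push. Stack: [s2 s1 s1]
Gen 8 (s2): push. Stack: [s2 s1 s1 s2]
Gen 9 (s2^-1): cancels prior s2. Stack: [s2 s1 s1]
Gen 10 (s1^-1): cancels prior s1. Stack: [s2 s1]
Gen 11 (s1^-1): cancels prior s1. Stack: [s2]
Gen 12 (s2^-1): cancels prior s2. Stack: []
Reduced word: (empty)

Answer: yes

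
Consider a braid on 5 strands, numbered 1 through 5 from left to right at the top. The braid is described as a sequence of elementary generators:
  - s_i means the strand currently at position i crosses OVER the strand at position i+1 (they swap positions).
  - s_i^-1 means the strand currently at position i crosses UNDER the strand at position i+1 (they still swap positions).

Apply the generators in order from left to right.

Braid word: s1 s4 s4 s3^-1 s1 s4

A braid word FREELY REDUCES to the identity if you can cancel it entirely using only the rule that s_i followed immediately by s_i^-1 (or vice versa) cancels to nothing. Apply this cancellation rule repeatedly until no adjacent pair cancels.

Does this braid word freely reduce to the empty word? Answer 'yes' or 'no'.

Gen 1 (s1): push. Stack: [s1]
Gen 2 (s4): push. Stack: [s1 s4]
Gen 3 (s4): push. Stack: [s1 s4 s4]
Gen 4 (s3^-1): push. Stack: [s1 s4 s4 s3^-1]
Gen 5 (s1): push. Stack: [s1 s4 s4 s3^-1 s1]
Gen 6 (s4): push. Stack: [s1 s4 s4 s3^-1 s1 s4]
Reduced word: s1 s4 s4 s3^-1 s1 s4

Answer: no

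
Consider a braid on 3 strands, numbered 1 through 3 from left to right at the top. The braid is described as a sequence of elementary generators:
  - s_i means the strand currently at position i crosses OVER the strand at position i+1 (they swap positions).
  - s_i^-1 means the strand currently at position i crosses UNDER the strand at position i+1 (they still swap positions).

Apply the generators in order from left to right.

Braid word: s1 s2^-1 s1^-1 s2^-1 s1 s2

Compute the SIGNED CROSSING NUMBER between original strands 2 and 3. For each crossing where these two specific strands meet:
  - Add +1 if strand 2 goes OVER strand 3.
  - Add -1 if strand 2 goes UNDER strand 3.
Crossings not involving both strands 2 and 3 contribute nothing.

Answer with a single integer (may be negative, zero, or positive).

Answer: -2

Derivation:
Gen 1: crossing 1x2. Both 2&3? no. Sum: 0
Gen 2: crossing 1x3. Both 2&3? no. Sum: 0
Gen 3: 2 under 3. Both 2&3? yes. Contrib: -1. Sum: -1
Gen 4: crossing 2x1. Both 2&3? no. Sum: -1
Gen 5: crossing 3x1. Both 2&3? no. Sum: -1
Gen 6: 3 over 2. Both 2&3? yes. Contrib: -1. Sum: -2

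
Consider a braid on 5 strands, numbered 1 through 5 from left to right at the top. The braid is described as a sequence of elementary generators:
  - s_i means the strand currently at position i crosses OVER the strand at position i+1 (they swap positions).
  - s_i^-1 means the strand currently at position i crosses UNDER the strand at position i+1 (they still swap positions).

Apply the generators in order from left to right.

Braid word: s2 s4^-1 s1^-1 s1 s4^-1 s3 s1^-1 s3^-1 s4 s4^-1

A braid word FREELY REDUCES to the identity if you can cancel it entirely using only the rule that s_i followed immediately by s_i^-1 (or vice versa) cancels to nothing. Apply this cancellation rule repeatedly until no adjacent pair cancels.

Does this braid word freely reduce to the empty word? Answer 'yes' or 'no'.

Answer: no

Derivation:
Gen 1 (s2): push. Stack: [s2]
Gen 2 (s4^-1): push. Stack: [s2 s4^-1]
Gen 3 (s1^-1): push. Stack: [s2 s4^-1 s1^-1]
Gen 4 (s1): cancels prior s1^-1. Stack: [s2 s4^-1]
Gen 5 (s4^-1): push. Stack: [s2 s4^-1 s4^-1]
Gen 6 (s3): push. Stack: [s2 s4^-1 s4^-1 s3]
Gen 7 (s1^-1): push. Stack: [s2 s4^-1 s4^-1 s3 s1^-1]
Gen 8 (s3^-1): push. Stack: [s2 s4^-1 s4^-1 s3 s1^-1 s3^-1]
Gen 9 (s4): push. Stack: [s2 s4^-1 s4^-1 s3 s1^-1 s3^-1 s4]
Gen 10 (s4^-1): cancels prior s4. Stack: [s2 s4^-1 s4^-1 s3 s1^-1 s3^-1]
Reduced word: s2 s4^-1 s4^-1 s3 s1^-1 s3^-1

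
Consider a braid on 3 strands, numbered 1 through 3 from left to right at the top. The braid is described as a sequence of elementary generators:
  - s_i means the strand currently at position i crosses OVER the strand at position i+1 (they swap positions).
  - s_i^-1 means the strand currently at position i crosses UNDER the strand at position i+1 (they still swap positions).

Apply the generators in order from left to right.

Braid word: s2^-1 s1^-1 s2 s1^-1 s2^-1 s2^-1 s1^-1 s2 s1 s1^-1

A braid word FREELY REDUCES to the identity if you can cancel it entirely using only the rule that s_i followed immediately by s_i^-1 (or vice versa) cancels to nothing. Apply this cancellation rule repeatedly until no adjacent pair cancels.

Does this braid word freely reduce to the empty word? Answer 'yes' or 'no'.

Gen 1 (s2^-1): push. Stack: [s2^-1]
Gen 2 (s1^-1): push. Stack: [s2^-1 s1^-1]
Gen 3 (s2): push. Stack: [s2^-1 s1^-1 s2]
Gen 4 (s1^-1): push. Stack: [s2^-1 s1^-1 s2 s1^-1]
Gen 5 (s2^-1): push. Stack: [s2^-1 s1^-1 s2 s1^-1 s2^-1]
Gen 6 (s2^-1): push. Stack: [s2^-1 s1^-1 s2 s1^-1 s2^-1 s2^-1]
Gen 7 (s1^-1): push. Stack: [s2^-1 s1^-1 s2 s1^-1 s2^-1 s2^-1 s1^-1]
Gen 8 (s2): push. Stack: [s2^-1 s1^-1 s2 s1^-1 s2^-1 s2^-1 s1^-1 s2]
Gen 9 (s1): push. Stack: [s2^-1 s1^-1 s2 s1^-1 s2^-1 s2^-1 s1^-1 s2 s1]
Gen 10 (s1^-1): cancels prior s1. Stack: [s2^-1 s1^-1 s2 s1^-1 s2^-1 s2^-1 s1^-1 s2]
Reduced word: s2^-1 s1^-1 s2 s1^-1 s2^-1 s2^-1 s1^-1 s2

Answer: no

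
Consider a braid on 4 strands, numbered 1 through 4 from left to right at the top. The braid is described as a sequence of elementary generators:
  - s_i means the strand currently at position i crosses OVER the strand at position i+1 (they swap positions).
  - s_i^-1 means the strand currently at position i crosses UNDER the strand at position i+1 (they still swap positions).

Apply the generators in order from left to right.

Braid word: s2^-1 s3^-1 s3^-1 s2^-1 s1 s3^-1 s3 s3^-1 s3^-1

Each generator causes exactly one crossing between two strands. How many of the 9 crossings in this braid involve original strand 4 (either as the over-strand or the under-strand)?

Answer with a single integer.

Answer: 6

Derivation:
Gen 1: crossing 2x3. Involves strand 4? no. Count so far: 0
Gen 2: crossing 2x4. Involves strand 4? yes. Count so far: 1
Gen 3: crossing 4x2. Involves strand 4? yes. Count so far: 2
Gen 4: crossing 3x2. Involves strand 4? no. Count so far: 2
Gen 5: crossing 1x2. Involves strand 4? no. Count so far: 2
Gen 6: crossing 3x4. Involves strand 4? yes. Count so far: 3
Gen 7: crossing 4x3. Involves strand 4? yes. Count so far: 4
Gen 8: crossing 3x4. Involves strand 4? yes. Count so far: 5
Gen 9: crossing 4x3. Involves strand 4? yes. Count so far: 6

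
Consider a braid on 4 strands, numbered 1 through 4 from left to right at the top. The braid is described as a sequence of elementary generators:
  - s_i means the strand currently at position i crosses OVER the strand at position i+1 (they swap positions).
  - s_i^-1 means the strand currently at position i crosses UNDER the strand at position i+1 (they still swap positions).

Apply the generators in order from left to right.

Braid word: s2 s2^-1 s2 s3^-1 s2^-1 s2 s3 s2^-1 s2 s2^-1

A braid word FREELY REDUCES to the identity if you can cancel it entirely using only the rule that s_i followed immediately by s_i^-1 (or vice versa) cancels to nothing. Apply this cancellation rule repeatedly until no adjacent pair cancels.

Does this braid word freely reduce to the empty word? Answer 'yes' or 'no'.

Answer: yes

Derivation:
Gen 1 (s2): push. Stack: [s2]
Gen 2 (s2^-1): cancels prior s2. Stack: []
Gen 3 (s2): push. Stack: [s2]
Gen 4 (s3^-1): push. Stack: [s2 s3^-1]
Gen 5 (s2^-1): push. Stack: [s2 s3^-1 s2^-1]
Gen 6 (s2): cancels prior s2^-1. Stack: [s2 s3^-1]
Gen 7 (s3): cancels prior s3^-1. Stack: [s2]
Gen 8 (s2^-1): cancels prior s2. Stack: []
Gen 9 (s2): push. Stack: [s2]
Gen 10 (s2^-1): cancels prior s2. Stack: []
Reduced word: (empty)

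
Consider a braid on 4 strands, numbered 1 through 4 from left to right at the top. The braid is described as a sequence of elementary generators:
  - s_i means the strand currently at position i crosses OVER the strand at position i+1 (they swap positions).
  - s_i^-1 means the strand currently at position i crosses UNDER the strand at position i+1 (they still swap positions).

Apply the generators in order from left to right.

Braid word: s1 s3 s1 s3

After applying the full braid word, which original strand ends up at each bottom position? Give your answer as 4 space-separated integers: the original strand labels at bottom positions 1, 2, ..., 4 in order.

Answer: 1 2 3 4

Derivation:
Gen 1 (s1): strand 1 crosses over strand 2. Perm now: [2 1 3 4]
Gen 2 (s3): strand 3 crosses over strand 4. Perm now: [2 1 4 3]
Gen 3 (s1): strand 2 crosses over strand 1. Perm now: [1 2 4 3]
Gen 4 (s3): strand 4 crosses over strand 3. Perm now: [1 2 3 4]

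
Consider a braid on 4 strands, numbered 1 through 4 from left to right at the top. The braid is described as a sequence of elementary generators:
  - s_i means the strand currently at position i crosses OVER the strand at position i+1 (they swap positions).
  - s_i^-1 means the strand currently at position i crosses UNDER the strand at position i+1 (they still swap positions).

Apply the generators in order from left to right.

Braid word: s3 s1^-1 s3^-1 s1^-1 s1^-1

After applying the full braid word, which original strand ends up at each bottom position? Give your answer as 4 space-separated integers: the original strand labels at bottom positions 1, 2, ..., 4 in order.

Answer: 2 1 3 4

Derivation:
Gen 1 (s3): strand 3 crosses over strand 4. Perm now: [1 2 4 3]
Gen 2 (s1^-1): strand 1 crosses under strand 2. Perm now: [2 1 4 3]
Gen 3 (s3^-1): strand 4 crosses under strand 3. Perm now: [2 1 3 4]
Gen 4 (s1^-1): strand 2 crosses under strand 1. Perm now: [1 2 3 4]
Gen 5 (s1^-1): strand 1 crosses under strand 2. Perm now: [2 1 3 4]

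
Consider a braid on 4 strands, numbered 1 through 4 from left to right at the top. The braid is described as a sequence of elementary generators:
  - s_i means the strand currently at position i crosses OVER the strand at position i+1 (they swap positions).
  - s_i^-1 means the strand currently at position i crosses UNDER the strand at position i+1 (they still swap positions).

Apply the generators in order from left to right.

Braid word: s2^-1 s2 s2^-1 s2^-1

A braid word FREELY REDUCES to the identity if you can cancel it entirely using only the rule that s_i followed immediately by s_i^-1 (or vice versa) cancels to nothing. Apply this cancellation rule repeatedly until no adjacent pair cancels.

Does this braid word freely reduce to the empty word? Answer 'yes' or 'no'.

Answer: no

Derivation:
Gen 1 (s2^-1): push. Stack: [s2^-1]
Gen 2 (s2): cancels prior s2^-1. Stack: []
Gen 3 (s2^-1): push. Stack: [s2^-1]
Gen 4 (s2^-1): push. Stack: [s2^-1 s2^-1]
Reduced word: s2^-1 s2^-1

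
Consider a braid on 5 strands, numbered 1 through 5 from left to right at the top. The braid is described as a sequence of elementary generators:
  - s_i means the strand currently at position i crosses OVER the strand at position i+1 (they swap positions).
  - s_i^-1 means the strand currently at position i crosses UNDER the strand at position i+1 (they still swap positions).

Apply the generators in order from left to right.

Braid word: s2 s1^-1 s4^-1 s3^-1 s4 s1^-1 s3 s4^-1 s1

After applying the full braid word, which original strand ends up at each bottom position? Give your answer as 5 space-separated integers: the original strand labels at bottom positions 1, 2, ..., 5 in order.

Gen 1 (s2): strand 2 crosses over strand 3. Perm now: [1 3 2 4 5]
Gen 2 (s1^-1): strand 1 crosses under strand 3. Perm now: [3 1 2 4 5]
Gen 3 (s4^-1): strand 4 crosses under strand 5. Perm now: [3 1 2 5 4]
Gen 4 (s3^-1): strand 2 crosses under strand 5. Perm now: [3 1 5 2 4]
Gen 5 (s4): strand 2 crosses over strand 4. Perm now: [3 1 5 4 2]
Gen 6 (s1^-1): strand 3 crosses under strand 1. Perm now: [1 3 5 4 2]
Gen 7 (s3): strand 5 crosses over strand 4. Perm now: [1 3 4 5 2]
Gen 8 (s4^-1): strand 5 crosses under strand 2. Perm now: [1 3 4 2 5]
Gen 9 (s1): strand 1 crosses over strand 3. Perm now: [3 1 4 2 5]

Answer: 3 1 4 2 5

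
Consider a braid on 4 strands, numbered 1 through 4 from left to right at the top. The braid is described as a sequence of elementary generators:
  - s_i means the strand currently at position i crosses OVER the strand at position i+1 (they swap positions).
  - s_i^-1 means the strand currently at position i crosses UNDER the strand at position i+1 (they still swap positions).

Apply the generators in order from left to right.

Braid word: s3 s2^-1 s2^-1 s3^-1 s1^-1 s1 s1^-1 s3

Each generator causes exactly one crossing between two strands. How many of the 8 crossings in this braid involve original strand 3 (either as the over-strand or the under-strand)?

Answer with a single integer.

Answer: 3

Derivation:
Gen 1: crossing 3x4. Involves strand 3? yes. Count so far: 1
Gen 2: crossing 2x4. Involves strand 3? no. Count so far: 1
Gen 3: crossing 4x2. Involves strand 3? no. Count so far: 1
Gen 4: crossing 4x3. Involves strand 3? yes. Count so far: 2
Gen 5: crossing 1x2. Involves strand 3? no. Count so far: 2
Gen 6: crossing 2x1. Involves strand 3? no. Count so far: 2
Gen 7: crossing 1x2. Involves strand 3? no. Count so far: 2
Gen 8: crossing 3x4. Involves strand 3? yes. Count so far: 3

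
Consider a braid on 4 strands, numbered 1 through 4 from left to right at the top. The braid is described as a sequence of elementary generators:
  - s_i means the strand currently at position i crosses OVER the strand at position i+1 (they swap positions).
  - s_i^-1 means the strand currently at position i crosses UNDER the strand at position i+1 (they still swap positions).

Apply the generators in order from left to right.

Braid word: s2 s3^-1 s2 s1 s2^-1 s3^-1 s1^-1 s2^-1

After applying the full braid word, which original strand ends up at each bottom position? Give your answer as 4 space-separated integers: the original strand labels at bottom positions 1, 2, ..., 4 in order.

Answer: 3 2 4 1

Derivation:
Gen 1 (s2): strand 2 crosses over strand 3. Perm now: [1 3 2 4]
Gen 2 (s3^-1): strand 2 crosses under strand 4. Perm now: [1 3 4 2]
Gen 3 (s2): strand 3 crosses over strand 4. Perm now: [1 4 3 2]
Gen 4 (s1): strand 1 crosses over strand 4. Perm now: [4 1 3 2]
Gen 5 (s2^-1): strand 1 crosses under strand 3. Perm now: [4 3 1 2]
Gen 6 (s3^-1): strand 1 crosses under strand 2. Perm now: [4 3 2 1]
Gen 7 (s1^-1): strand 4 crosses under strand 3. Perm now: [3 4 2 1]
Gen 8 (s2^-1): strand 4 crosses under strand 2. Perm now: [3 2 4 1]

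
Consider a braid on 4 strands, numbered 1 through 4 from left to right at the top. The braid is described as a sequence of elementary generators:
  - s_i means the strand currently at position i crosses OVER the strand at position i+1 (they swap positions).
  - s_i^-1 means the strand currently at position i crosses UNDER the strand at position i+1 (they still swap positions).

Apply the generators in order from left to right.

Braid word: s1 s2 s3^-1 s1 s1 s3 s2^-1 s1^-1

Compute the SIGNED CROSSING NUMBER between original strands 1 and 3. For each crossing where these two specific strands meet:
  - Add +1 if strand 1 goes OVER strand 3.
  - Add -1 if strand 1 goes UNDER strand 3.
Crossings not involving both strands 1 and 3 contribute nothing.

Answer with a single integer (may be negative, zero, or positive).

Gen 1: crossing 1x2. Both 1&3? no. Sum: 0
Gen 2: 1 over 3. Both 1&3? yes. Contrib: +1. Sum: 1
Gen 3: crossing 1x4. Both 1&3? no. Sum: 1
Gen 4: crossing 2x3. Both 1&3? no. Sum: 1
Gen 5: crossing 3x2. Both 1&3? no. Sum: 1
Gen 6: crossing 4x1. Both 1&3? no. Sum: 1
Gen 7: 3 under 1. Both 1&3? yes. Contrib: +1. Sum: 2
Gen 8: crossing 2x1. Both 1&3? no. Sum: 2

Answer: 2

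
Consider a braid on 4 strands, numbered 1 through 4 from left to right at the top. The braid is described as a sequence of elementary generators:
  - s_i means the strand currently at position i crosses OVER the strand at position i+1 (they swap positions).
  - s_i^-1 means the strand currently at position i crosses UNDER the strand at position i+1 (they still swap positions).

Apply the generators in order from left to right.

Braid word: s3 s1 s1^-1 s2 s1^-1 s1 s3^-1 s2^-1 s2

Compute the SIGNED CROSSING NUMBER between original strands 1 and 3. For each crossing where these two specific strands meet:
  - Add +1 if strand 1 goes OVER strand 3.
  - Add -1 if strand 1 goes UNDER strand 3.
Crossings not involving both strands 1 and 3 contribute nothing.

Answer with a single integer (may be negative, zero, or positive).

Answer: 0

Derivation:
Gen 1: crossing 3x4. Both 1&3? no. Sum: 0
Gen 2: crossing 1x2. Both 1&3? no. Sum: 0
Gen 3: crossing 2x1. Both 1&3? no. Sum: 0
Gen 4: crossing 2x4. Both 1&3? no. Sum: 0
Gen 5: crossing 1x4. Both 1&3? no. Sum: 0
Gen 6: crossing 4x1. Both 1&3? no. Sum: 0
Gen 7: crossing 2x3. Both 1&3? no. Sum: 0
Gen 8: crossing 4x3. Both 1&3? no. Sum: 0
Gen 9: crossing 3x4. Both 1&3? no. Sum: 0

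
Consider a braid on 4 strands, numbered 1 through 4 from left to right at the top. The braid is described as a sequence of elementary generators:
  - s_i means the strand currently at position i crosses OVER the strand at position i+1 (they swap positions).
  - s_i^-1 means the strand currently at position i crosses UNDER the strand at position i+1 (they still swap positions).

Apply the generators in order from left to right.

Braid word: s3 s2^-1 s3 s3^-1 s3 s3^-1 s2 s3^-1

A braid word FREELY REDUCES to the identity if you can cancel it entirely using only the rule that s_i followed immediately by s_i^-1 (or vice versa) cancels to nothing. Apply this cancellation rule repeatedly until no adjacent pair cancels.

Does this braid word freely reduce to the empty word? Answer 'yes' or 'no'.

Gen 1 (s3): push. Stack: [s3]
Gen 2 (s2^-1): push. Stack: [s3 s2^-1]
Gen 3 (s3): push. Stack: [s3 s2^-1 s3]
Gen 4 (s3^-1): cancels prior s3. Stack: [s3 s2^-1]
Gen 5 (s3): push. Stack: [s3 s2^-1 s3]
Gen 6 (s3^-1): cancels prior s3. Stack: [s3 s2^-1]
Gen 7 (s2): cancels prior s2^-1. Stack: [s3]
Gen 8 (s3^-1): cancels prior s3. Stack: []
Reduced word: (empty)

Answer: yes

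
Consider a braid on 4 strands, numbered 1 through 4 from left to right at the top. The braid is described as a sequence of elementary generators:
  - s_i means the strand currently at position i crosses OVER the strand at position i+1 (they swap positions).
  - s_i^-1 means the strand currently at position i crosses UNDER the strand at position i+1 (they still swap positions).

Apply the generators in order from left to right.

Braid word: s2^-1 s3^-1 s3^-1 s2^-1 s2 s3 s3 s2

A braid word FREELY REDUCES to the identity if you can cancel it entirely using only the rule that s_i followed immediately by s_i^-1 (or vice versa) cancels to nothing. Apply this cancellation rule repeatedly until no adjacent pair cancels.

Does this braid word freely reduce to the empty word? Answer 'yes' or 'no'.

Answer: yes

Derivation:
Gen 1 (s2^-1): push. Stack: [s2^-1]
Gen 2 (s3^-1): push. Stack: [s2^-1 s3^-1]
Gen 3 (s3^-1): push. Stack: [s2^-1 s3^-1 s3^-1]
Gen 4 (s2^-1): push. Stack: [s2^-1 s3^-1 s3^-1 s2^-1]
Gen 5 (s2): cancels prior s2^-1. Stack: [s2^-1 s3^-1 s3^-1]
Gen 6 (s3): cancels prior s3^-1. Stack: [s2^-1 s3^-1]
Gen 7 (s3): cancels prior s3^-1. Stack: [s2^-1]
Gen 8 (s2): cancels prior s2^-1. Stack: []
Reduced word: (empty)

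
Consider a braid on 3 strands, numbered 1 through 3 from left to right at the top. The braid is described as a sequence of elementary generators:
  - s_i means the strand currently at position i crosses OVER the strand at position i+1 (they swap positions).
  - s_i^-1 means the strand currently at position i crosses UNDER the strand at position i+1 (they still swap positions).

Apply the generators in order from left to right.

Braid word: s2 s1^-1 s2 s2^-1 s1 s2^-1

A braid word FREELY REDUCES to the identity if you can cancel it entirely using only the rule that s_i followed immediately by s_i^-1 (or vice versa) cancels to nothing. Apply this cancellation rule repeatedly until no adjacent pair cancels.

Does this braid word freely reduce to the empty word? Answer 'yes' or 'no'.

Answer: yes

Derivation:
Gen 1 (s2): push. Stack: [s2]
Gen 2 (s1^-1): push. Stack: [s2 s1^-1]
Gen 3 (s2): push. Stack: [s2 s1^-1 s2]
Gen 4 (s2^-1): cancels prior s2. Stack: [s2 s1^-1]
Gen 5 (s1): cancels prior s1^-1. Stack: [s2]
Gen 6 (s2^-1): cancels prior s2. Stack: []
Reduced word: (empty)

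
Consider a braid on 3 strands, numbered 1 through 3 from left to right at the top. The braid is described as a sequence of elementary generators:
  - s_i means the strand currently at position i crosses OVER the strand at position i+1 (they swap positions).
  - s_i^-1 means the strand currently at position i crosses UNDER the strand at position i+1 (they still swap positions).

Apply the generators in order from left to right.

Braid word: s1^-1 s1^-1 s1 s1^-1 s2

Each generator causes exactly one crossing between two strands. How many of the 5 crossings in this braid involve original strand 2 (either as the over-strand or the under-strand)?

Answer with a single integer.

Answer: 5

Derivation:
Gen 1: crossing 1x2. Involves strand 2? yes. Count so far: 1
Gen 2: crossing 2x1. Involves strand 2? yes. Count so far: 2
Gen 3: crossing 1x2. Involves strand 2? yes. Count so far: 3
Gen 4: crossing 2x1. Involves strand 2? yes. Count so far: 4
Gen 5: crossing 2x3. Involves strand 2? yes. Count so far: 5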